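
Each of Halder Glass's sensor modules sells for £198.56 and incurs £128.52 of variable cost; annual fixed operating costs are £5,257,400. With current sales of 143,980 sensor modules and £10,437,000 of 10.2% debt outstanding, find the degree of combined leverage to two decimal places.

Total contribution margin = 143,980 × £70.04 = £10,084,359.20.
Operating income = contribution − fixed costs = £10,084,359.20 − £5,257,400 = £4,826,959.20. Interest = £1,064,574.00, so EBIT − I = £3,762,385.20.
DCL = contribution ÷ (EBIT − I) = £10,084,359.20 ÷ £3,762,385.20 = 2.6803.

2.68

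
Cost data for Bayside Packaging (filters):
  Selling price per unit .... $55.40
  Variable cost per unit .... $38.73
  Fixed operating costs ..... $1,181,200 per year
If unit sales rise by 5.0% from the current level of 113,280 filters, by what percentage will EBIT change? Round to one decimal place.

+13.4%

Total contribution margin = 113,280 × $16.67 = $1,888,377.60.
Operating income = contribution − fixed costs = $1,888,377.60 − $1,181,200 = $707,177.60.
DOL = contribution ÷ EBIT = $1,888,377.60 ÷ $707,177.60 = 2.6703.
Operating income changes by 2.6703 × +5.0% = +13.4%.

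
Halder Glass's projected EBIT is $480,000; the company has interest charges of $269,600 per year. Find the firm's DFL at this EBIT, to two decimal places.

2.28

Interest = $269,600.00.
DFL = EBIT ÷ (EBIT − I) = $480,000 ÷ ($480,000 − $269,600.00) = $480,000 ÷ $210,400.00 = 2.2814.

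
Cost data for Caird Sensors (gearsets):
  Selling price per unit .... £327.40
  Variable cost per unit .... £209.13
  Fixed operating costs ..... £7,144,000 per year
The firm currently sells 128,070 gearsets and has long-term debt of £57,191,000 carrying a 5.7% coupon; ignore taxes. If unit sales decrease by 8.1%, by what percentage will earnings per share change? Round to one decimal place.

-25.9%

At 128,070 units, contribution = 128,070 × £118.27 = £15,146,838.90.
Subtracting fixed costs: EBIT = £15,146,838.90 − £7,144,000 = £8,002,838.90.
Interest = £3,259,887.00, so EBIT − I = £4,742,951.90.
Degree of combined leverage = contribution ÷ (EBIT − I) = £15,146,838.90 ÷ £4,742,951.90 = 3.1935.
EPS therefore changes by 3.1935 × (-8.1%) = -25.9%.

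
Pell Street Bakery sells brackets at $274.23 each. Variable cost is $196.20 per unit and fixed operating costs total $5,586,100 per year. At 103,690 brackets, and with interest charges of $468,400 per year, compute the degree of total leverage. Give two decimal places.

3.97

At 103,690 units, contribution = 103,690 × $78.03 = $8,090,930.70.
Operating income = contribution − fixed costs = $8,090,930.70 − $5,586,100 = $2,504,830.70. Interest = $468,400.00.
DOL = $8,090,930.70 ÷ $2,504,830.70 = 3.2301; DFL = $2,504,830.70 ÷ $2,036,430.70 = 1.2300.
DCL = DOL × DFL = 3.2301 × 1.2300 = 3.9730.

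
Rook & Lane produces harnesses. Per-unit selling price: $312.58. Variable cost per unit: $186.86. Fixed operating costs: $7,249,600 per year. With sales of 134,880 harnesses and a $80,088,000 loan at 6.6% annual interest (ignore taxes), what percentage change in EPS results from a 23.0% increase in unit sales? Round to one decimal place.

+88.2%

At 134,880 units, contribution = 134,880 × $125.72 = $16,957,113.60.
EBIT = $16,957,113.60 − $7,249,600 = $9,707,513.60.
Interest = $5,285,808.00, so EBIT − I = $4,421,705.60.
Degree of combined leverage = contribution ÷ (EBIT − I) = $16,957,113.60 ÷ $4,421,705.60 = 3.8350.
EPS therefore changes by 3.8350 × (+23.0%) = +88.2%.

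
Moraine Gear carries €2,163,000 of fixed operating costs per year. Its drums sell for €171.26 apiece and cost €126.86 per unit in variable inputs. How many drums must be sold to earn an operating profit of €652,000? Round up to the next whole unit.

63,401 drums

Unit CM = price − variable cost = €171.26 − €126.86 = €44.40.
Units = (FC + target) / CM = (€2,163,000 + €652,000) / €44.40 = 63,400.90, so 63,401 drums.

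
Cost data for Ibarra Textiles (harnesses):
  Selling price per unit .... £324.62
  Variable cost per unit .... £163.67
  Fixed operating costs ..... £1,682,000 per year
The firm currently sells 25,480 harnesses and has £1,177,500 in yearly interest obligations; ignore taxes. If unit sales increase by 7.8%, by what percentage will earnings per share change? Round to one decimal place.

+25.8%

At 25,480 units, contribution = 25,480 × £160.95 = £4,101,006.00.
Operating income = contribution − fixed costs = £4,101,006.00 − £1,682,000 = £2,419,006.00.
Interest = £1,177,500.00, so EBIT − I = £1,241,506.00.
DCL = total CM / (EBIT − I) = £4,101,006.00 / £1,241,506.00 = 3.3033.
EPS therefore changes by 3.3033 × (+7.8%) = +25.8%.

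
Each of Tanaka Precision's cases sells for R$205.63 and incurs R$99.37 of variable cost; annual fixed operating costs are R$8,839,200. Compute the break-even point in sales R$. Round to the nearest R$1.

CM per unit = R$205.63 − R$99.37 = R$106.26; CM ratio = R$106.26 / R$205.63 = 0.5168.
Break-even revenue = fixed costs × price ÷ CM = R$8,839,200 × R$205.63 ÷ R$106.26 = R$17,105,258.

R$17,105,258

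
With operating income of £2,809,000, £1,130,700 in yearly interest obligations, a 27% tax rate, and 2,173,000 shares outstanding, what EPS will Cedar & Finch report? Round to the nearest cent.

Interest = £1,130,700.00, so EBT = £2,809,000 − £1,130,700.00 = £1,678,300.00.
After tax at 27%: net income = £1,678,300.00 × 0.73 = £1,225,159.00.
EPS = £1,225,159.00 ÷ 2,173,000 = £0.56.

£0.56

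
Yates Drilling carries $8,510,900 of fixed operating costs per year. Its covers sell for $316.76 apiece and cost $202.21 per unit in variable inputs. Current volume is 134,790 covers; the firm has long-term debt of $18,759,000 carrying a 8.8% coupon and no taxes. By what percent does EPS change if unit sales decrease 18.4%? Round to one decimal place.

At 134,790 units, contribution = 134,790 × $114.55 = $15,440,194.50.
Operating income = contribution − fixed costs = $15,440,194.50 − $8,510,900 = $6,929,294.50.
After interest of $1,650,792.00, pre-tax earnings = $5,278,502.50.
DCL = total CM / (EBIT − I) = $15,440,194.50 / $5,278,502.50 = 2.9251.
EPS therefore changes by 2.9251 × (-18.4%) = -53.8%.

-53.8%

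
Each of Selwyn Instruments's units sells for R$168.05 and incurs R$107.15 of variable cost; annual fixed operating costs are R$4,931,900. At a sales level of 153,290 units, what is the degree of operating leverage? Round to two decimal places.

2.12

At 153,290 units, contribution = 153,290 × R$60.90 = R$9,335,361.00.
EBIT = R$9,335,361.00 − R$4,931,900 = R$4,403,461.00.
DOL = contribution ÷ EBIT = R$9,335,361.00 ÷ R$4,403,461.00 = 2.1200.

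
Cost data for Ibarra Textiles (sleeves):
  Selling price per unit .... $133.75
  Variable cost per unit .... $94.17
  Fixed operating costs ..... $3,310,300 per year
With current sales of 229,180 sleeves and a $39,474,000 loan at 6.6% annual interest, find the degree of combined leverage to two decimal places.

2.87

Contribution at this volume is 229,180 × $39.58 = $9,070,944.40.
EBIT = $9,070,944.40 − $3,310,300 = $5,760,644.40. Interest = $2,605,284.00.
DOL = $9,070,944.40 ÷ $5,760,644.40 = 1.5746; DFL = $5,760,644.40 ÷ $3,155,360.40 = 1.8257.
Combined leverage = 1.5746 × 1.8257 = 2.8747.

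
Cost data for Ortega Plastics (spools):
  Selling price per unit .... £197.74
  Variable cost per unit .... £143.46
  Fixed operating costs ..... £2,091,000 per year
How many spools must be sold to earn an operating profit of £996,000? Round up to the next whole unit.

56,872 spools

Contribution margin per unit = £197.74 − £143.46 = £54.28.
Need Q such that Q × £54.28 − £2,091,000 = £996,000, i.e. Q = £3,087,000 / £54.28 = 56,871.78 → 56,872.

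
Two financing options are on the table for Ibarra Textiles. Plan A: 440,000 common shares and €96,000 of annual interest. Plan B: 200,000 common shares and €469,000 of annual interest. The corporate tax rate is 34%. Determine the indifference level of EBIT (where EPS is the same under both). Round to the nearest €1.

€779,833

Set EPS_A = EPS_B: (EBIT − €96,000)(1 − 0.34) ÷ 440,000 = (EBIT − €469,000)(1 − 0.34) ÷ 200,000.
The (1 − t) factor cancels: (EBIT − 96,000) × 200,000 = (EBIT − 469,000) × 440,000.
Solving, EBIT = (469,000·440,000 − 96,000·200,000) / (440,000 − 200,000) = 187,160,000,000 / 240,000 = 779,833.33.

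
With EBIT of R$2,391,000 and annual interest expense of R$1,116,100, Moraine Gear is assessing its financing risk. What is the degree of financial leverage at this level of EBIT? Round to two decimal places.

Annual interest charges come to R$1,116,100.00.
DFL = EBIT ÷ (EBIT − I) = R$2,391,000 ÷ (R$2,391,000 − R$1,116,100.00) = R$2,391,000 ÷ R$1,274,900.00 = 1.8754.

1.88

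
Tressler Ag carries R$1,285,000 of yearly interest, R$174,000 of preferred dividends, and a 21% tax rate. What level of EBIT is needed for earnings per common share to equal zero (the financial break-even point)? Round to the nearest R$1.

Grossing the preferred dividend up to pre-tax terms: R$174,000 / (1 − 0.21) = R$220,253.16.
EPS = 0 when EBIT covers interest plus the pre-tax preferred burden: R$1,285,000 + R$220,253.16 = R$1,505,253.16.

R$1,505,253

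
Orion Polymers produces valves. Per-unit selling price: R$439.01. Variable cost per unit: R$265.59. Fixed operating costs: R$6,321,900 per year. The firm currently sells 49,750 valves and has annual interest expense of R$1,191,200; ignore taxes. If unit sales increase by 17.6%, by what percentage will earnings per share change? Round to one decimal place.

+136.2%

Total contribution margin = 49,750 × R$173.42 = R$8,627,645.00.
Subtracting fixed costs: EBIT = R$8,627,645.00 − R$6,321,900 = R$2,305,745.00.
After interest of R$1,191,200.00, pre-tax earnings = R$1,114,545.00.
DCL = total CM / (EBIT − I) = R$8,627,645.00 / R$1,114,545.00 = 7.7410.
%ΔEPS = DCL × %ΔSales = 7.7410 × +17.6% = +136.2%.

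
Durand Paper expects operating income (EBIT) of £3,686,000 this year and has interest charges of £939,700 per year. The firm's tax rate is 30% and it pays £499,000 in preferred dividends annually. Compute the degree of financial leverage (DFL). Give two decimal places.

1.81

Annual interest charges come to £939,700.00.
Preferred dividends grossed up pre-tax: £499,000 / (1 − 0.30) = £712,857.14.
DFL = EBIT ÷ [EBIT − I − D_p/(1−t)] = £3,686,000 ÷ [£3,686,000 − £939,700.00 − £712,857.14] = £3,686,000 ÷ £2,033,442.86 = 1.8127.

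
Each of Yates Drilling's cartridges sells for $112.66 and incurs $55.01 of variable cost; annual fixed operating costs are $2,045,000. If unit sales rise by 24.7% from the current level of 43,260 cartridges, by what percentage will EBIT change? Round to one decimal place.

At 43,260 units, contribution = 43,260 × $57.65 = $2,493,939.00.
Operating income = contribution − fixed costs = $2,493,939.00 − $2,045,000 = $448,939.00.
DOL = contribution ÷ EBIT = $2,493,939.00 ÷ $448,939.00 = 5.5552.
Operating income changes by 5.5552 × +24.7% = +137.2%.

+137.2%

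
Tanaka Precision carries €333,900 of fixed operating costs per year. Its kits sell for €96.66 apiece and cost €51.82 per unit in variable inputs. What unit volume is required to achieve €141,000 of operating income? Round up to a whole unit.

Each unit contributes €96.66 − €51.82 = €44.84.
Need Q such that Q × €44.84 − €333,900 = €141,000, i.e. Q = €474,900 / €44.84 = 10,590.99 → 10,591.

10,591 kits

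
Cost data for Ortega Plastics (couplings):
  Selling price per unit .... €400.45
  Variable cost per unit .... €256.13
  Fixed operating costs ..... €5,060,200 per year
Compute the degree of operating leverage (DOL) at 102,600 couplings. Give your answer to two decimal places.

1.52

Contribution at this volume is 102,600 × €144.32 = €14,807,232.00.
EBIT = €14,807,232.00 − €5,060,200 = €9,747,032.00.
Degree of operating leverage = €14,807,232.00 / €9,747,032.00 = 1.5192.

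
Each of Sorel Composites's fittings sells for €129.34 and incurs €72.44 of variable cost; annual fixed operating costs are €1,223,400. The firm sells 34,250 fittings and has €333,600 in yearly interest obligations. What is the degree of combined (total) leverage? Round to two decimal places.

4.97

Contribution at this volume is 34,250 × €56.90 = €1,948,825.00.
Operating income = contribution − fixed costs = €1,948,825.00 − €1,223,400 = €725,425.00. Interest = €333,600.00, so EBIT − I = €391,825.00.
Degree of total leverage = total CM / (EBIT − interest) = €1,948,825.00 / €391,825.00 = 4.9737.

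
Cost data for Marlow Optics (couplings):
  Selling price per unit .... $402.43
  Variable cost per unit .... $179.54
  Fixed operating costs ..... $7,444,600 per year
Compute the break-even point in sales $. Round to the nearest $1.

Contribution margin per unit = $402.43 − $179.54 = $222.89, a CM ratio of $222.89 ÷ $402.43 = 0.5539.
Break-even sales = FC ÷ CM ratio = $7,444,600 × $402.43 / $222.89 = $13,441,296.

$13,441,296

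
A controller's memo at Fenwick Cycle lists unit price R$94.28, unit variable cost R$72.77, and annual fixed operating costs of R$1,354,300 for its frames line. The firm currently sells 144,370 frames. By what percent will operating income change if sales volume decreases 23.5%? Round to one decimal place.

At 144,370 units, contribution = 144,370 × R$21.51 = R$3,105,398.70.
EBIT = R$3,105,398.70 − R$1,354,300 = R$1,751,098.70.
DOL = contribution ÷ EBIT = R$3,105,398.70 ÷ R$1,751,098.70 = 1.7734.
So EBIT moves 1.7734 × (-23.5%) = -41.7%.

-41.7%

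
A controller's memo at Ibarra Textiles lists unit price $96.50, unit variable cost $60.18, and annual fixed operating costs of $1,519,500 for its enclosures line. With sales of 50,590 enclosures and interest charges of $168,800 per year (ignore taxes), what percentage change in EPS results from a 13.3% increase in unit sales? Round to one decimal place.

+163.9%

Total contribution margin = 50,590 × $36.32 = $1,837,428.80.
EBIT = $1,837,428.80 − $1,519,500 = $317,928.80.
Interest = $168,800.00, so EBIT − I = $149,128.80.
DCL = total CM / (EBIT − I) = $1,837,428.80 / $149,128.80 = 12.3211.
%ΔEPS = DCL × %ΔSales = 12.3211 × +13.3% = +163.9%.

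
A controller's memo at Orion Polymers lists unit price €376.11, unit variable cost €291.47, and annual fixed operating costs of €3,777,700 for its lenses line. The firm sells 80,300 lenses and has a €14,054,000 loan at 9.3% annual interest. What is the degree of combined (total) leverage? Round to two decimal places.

Contribution at this volume is 80,300 × €84.64 = €6,796,592.00.
Subtracting fixed costs: EBIT = €6,796,592.00 − €3,777,700 = €3,018,892.00. Interest = €1,307,022.00, so EBIT − I = €1,711,870.00.
Degree of total leverage = total CM / (EBIT − interest) = €6,796,592.00 / €1,711,870.00 = 3.9703.

3.97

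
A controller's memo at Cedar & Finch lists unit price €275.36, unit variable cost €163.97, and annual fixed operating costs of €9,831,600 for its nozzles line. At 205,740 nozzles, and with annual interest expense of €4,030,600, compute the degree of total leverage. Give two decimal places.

2.53

Contribution at this volume is 205,740 × €111.39 = €22,917,378.60.
EBIT = €22,917,378.60 − €9,831,600 = €13,085,778.60. Interest = €4,030,600.00.
DOL = €22,917,378.60 ÷ €13,085,778.60 = 1.7513; DFL = €13,085,778.60 ÷ €9,055,178.60 = 1.4451.
Combined leverage = 1.7513 × 1.4451 = 2.5308.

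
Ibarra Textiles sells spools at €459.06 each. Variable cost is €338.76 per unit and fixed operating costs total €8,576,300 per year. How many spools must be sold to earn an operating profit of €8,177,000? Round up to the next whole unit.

139,263 spools

Unit CM = price − variable cost = €459.06 − €338.76 = €120.30.
Required volume = (fixed costs + target profit) ÷ CM = (€8,576,300 + €8,177,000) ÷ €120.30 = 139,262.68, so 139,263 spools.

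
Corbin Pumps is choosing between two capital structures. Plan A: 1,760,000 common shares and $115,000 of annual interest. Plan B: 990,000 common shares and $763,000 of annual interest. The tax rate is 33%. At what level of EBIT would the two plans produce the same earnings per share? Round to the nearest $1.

At indifference, (EBIT − 115,000)(1 − t)/1,760,000 = (EBIT − 763,000)(1 − t)/990,000.
Cancelling (1 − t) and cross-multiplying: 990,000·(EBIT − 115,000) = 1,760,000·(EBIT − 763,000).
EBIT × (1,760,000 − 990,000) = 763,000 × 1,760,000 − 115,000 × 990,000 = 1,229,030,000,000, so EBIT = 1,229,030,000,000 ÷ 770,000 = 1,596,142.86.

$1,596,143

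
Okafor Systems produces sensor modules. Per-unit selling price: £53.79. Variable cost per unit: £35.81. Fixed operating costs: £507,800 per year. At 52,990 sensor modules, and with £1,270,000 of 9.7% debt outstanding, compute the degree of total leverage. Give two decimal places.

At 52,990 units, contribution = 52,990 × £17.98 = £952,760.20.
EBIT = £952,760.20 − £507,800 = £444,960.20. Interest = £123,190.00, so EBIT − I = £321,770.20.
DCL = contribution ÷ (EBIT − I) = £952,760.20 ÷ £321,770.20 = 2.9610.

2.96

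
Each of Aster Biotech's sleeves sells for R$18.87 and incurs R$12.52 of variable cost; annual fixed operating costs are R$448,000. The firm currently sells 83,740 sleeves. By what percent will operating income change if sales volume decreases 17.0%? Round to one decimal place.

-107.9%

Contribution at this volume is 83,740 × R$6.35 = R$531,749.00.
Operating income = contribution − fixed costs = R$531,749.00 − R$448,000 = R$83,749.00.
So DOL = total CM / EBIT = R$531,749.00 / R$83,749.00 = 6.3493.
Operating income changes by 6.3493 × -17.0% = -107.9%.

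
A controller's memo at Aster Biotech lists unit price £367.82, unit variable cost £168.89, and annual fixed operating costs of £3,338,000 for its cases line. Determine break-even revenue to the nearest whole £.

CM per unit = £367.82 − £168.89 = £198.93; CM ratio = £198.93 / £367.82 = 0.5408.
Break-even revenue = fixed costs × price ÷ CM = £3,338,000 × £367.82 ÷ £198.93 = £6,171,936.

£6,171,936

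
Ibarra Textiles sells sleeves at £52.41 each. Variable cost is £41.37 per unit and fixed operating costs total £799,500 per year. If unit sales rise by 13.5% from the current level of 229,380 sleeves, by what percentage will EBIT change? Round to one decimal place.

+19.7%

At 229,380 units, contribution = 229,380 × £11.04 = £2,532,355.20.
Operating income = contribution − fixed costs = £2,532,355.20 − £799,500 = £1,732,855.20.
So DOL = total CM / EBIT = £2,532,355.20 / £1,732,855.20 = 1.4614.
So EBIT moves 1.4614 × (+13.5%) = +19.7%.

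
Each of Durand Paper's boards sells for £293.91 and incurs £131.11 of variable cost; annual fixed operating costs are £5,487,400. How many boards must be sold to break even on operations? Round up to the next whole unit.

33,707 boards

Unit CM = price − variable cost = £293.91 − £131.11 = £162.80.
Units to break even: £5,487,400 ÷ £162.80 = 33,706.39, rounded up to 33,707.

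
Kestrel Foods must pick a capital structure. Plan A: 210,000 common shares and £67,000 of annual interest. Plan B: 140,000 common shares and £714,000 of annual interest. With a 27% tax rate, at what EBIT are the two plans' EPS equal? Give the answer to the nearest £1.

£2,008,000

Set EPS_A = EPS_B: (EBIT − £67,000)(1 − 0.27) ÷ 210,000 = (EBIT − £714,000)(1 − 0.27) ÷ 140,000.
The (1 − t) factor cancels: (EBIT − 67,000) × 140,000 = (EBIT − 714,000) × 210,000.
Solving, EBIT = (714,000·210,000 − 67,000·140,000) / (210,000 − 140,000) = 140,560,000,000 / 70,000 = 2,008,000.00.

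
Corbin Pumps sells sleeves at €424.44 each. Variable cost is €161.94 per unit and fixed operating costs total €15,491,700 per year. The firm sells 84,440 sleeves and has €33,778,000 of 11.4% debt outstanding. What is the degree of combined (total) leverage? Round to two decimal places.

7.85

At 84,440 units, contribution = 84,440 × €262.50 = €22,165,500.00.
Operating income = contribution − fixed costs = €22,165,500.00 − €15,491,700 = €6,673,800.00. Interest = €3,850,692.00.
DOL = €22,165,500.00 ÷ €6,673,800.00 = 3.3213; DFL = €6,673,800.00 ÷ €2,823,108.00 = 2.3640.
Combined leverage = 3.3213 × 2.3640 = 7.8516.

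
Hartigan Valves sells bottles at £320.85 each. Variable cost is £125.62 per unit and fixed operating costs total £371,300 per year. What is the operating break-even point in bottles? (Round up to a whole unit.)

1,902 bottles

Unit CM = price − variable cost = £320.85 − £125.62 = £195.23.
Units to break even: £371,300 ÷ £195.23 = 1,901.86, rounded up to 1,902.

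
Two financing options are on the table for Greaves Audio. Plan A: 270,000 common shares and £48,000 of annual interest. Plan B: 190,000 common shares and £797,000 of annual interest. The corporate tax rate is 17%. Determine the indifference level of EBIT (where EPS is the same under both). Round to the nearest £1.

£2,575,875

Set EPS_A = EPS_B: (EBIT − £48,000)(1 − 0.17) ÷ 270,000 = (EBIT − £797,000)(1 − 0.17) ÷ 190,000.
The (1 − t) factor cancels: (EBIT − 48,000) × 190,000 = (EBIT − 797,000) × 270,000.
Solving, EBIT = (797,000·270,000 − 48,000·190,000) / (270,000 − 190,000) = 206,070,000,000 / 80,000 = 2,575,875.00.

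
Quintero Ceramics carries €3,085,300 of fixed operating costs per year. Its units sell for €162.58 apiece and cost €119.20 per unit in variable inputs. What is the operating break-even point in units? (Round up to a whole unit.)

71,123 units

Each unit contributes €162.58 − €119.20 = €43.38.
Break-even Q = €3,085,300 / €43.38 = 71,122.64 → 71,123 units.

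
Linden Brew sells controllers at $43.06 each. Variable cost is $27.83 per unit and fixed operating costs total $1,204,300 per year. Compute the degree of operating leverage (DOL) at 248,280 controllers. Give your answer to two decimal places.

1.47

Total contribution margin = 248,280 × $15.23 = $3,781,304.40.
Operating income = contribution − fixed costs = $3,781,304.40 − $1,204,300 = $2,577,004.40.
Degree of operating leverage = $3,781,304.40 / $2,577,004.40 = 1.4673.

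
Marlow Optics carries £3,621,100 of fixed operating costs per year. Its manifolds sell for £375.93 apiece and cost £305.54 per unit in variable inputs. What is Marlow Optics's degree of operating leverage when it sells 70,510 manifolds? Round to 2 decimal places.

3.70

Total contribution margin = 70,510 × £70.39 = £4,963,198.90.
EBIT = £4,963,198.90 − £3,621,100 = £1,342,098.90.
Degree of operating leverage = £4,963,198.90 / £1,342,098.90 = 3.6981.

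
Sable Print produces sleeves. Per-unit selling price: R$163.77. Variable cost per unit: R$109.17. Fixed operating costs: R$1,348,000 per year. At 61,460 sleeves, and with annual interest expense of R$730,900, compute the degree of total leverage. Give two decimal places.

2.63

At 61,460 units, contribution = 61,460 × R$54.60 = R$3,355,716.00.
Subtracting fixed costs: EBIT = R$3,355,716.00 − R$1,348,000 = R$2,007,716.00. Interest = R$730,900.00.
DOL = R$3,355,716.00 ÷ R$2,007,716.00 = 1.6714; DFL = R$2,007,716.00 ÷ R$1,276,816.00 = 1.5724.
DCL = DOL × DFL = 1.6714 × 1.5724 = 2.6281.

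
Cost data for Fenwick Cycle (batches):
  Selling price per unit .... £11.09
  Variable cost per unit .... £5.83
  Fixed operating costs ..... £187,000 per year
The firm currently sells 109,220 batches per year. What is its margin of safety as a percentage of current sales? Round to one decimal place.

Unit CM = price − variable cost = £11.09 − £5.83 = £5.26. Break-even units = £187,000 ÷ £5.26 = 35,551.33; break-even revenue = 35,551.33 × £11.09 = £394,264.26.
Current sales = 109,220 × £11.09 = £1,211,249.80.
Margin of safety = (£1,211,249.80 − £394,264.26) ÷ £1,211,249.80 = 67.4%.

67.4%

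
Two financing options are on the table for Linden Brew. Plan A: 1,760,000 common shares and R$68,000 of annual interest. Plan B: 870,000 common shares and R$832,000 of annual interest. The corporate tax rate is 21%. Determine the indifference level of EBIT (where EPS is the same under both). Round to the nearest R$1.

R$1,578,831

At indifference, (EBIT − 68,000)(1 − t)/1,760,000 = (EBIT − 832,000)(1 − t)/870,000.
Cancelling (1 − t) and cross-multiplying: 870,000·(EBIT − 68,000) = 1,760,000·(EBIT − 832,000).
Solving, EBIT = (832,000·1,760,000 − 68,000·870,000) / (1,760,000 − 870,000) = 1,405,160,000,000 / 890,000 = 1,578,831.46.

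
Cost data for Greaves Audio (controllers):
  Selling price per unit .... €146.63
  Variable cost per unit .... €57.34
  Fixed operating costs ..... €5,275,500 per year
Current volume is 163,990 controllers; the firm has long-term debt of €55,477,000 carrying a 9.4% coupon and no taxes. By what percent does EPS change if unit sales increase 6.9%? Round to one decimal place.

Total contribution margin = 163,990 × €89.29 = €14,642,667.10.
EBIT = €14,642,667.10 − €5,275,500 = €9,367,167.10.
After interest of €5,214,838.00, pre-tax earnings = €4,152,329.10.
DCL = total CM / (EBIT − I) = €14,642,667.10 / €4,152,329.10 = 3.5264.
EPS therefore changes by 3.5264 × (+6.9%) = +24.3%.

+24.3%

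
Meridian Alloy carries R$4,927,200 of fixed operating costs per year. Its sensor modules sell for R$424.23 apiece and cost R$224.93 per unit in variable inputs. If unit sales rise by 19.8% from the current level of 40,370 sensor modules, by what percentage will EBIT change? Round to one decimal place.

+51.1%

At 40,370 units, contribution = 40,370 × R$199.30 = R$8,045,741.00.
Subtracting fixed costs: EBIT = R$8,045,741.00 − R$4,927,200 = R$3,118,541.00.
So DOL = total CM / EBIT = R$8,045,741.00 / R$3,118,541.00 = 2.5800.
Operating income changes by 2.5800 × +19.8% = +51.1%.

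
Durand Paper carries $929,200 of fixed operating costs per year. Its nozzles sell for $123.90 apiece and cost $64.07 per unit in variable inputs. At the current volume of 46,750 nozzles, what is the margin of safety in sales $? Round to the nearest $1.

$3,868,075

Unit CM = price − variable cost = $123.90 − $64.07 = $59.83. Break-even units = $929,200 ÷ $59.83 = 15,530.67; break-even revenue = 15,530.67 × $123.90 = $1,924,250.04.
Current sales = 46,750 × $123.90 = $5,792,325.00.
Margin of safety = $5,792,325.00 − $1,924,250.04 = $3,868,075.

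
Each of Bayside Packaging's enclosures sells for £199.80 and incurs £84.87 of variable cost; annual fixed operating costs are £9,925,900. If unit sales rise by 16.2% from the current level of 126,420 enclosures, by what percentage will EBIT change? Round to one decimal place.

+51.1%

At 126,420 units, contribution = 126,420 × £114.93 = £14,529,450.60.
Operating income = contribution − fixed costs = £14,529,450.60 − £9,925,900 = £4,603,550.60.
So DOL = total CM / EBIT = £14,529,450.60 / £4,603,550.60 = 3.1561.
So EBIT moves 3.1561 × (+16.2%) = +51.1%.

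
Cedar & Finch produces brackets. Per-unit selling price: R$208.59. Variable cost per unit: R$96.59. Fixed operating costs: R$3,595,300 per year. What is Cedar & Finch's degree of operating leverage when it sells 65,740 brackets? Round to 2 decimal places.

Contribution at this volume is 65,740 × R$112.00 = R$7,362,880.00.
EBIT = R$7,362,880.00 − R$3,595,300 = R$3,767,580.00.
So DOL = total CM / EBIT = R$7,362,880.00 / R$3,767,580.00 = 1.9543.

1.95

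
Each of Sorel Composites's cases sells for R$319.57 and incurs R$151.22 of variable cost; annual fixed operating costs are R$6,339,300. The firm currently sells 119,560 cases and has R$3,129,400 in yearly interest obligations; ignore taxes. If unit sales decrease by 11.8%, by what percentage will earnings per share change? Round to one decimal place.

-22.3%

At 119,560 units, contribution = 119,560 × R$168.35 = R$20,127,926.00.
EBIT = R$20,127,926.00 − R$6,339,300 = R$13,788,626.00.
After interest of R$3,129,400.00, pre-tax earnings = R$10,659,226.00.
Degree of combined leverage = contribution ÷ (EBIT − I) = R$20,127,926.00 ÷ R$10,659,226.00 = 1.8883.
%ΔEPS = DCL × %ΔSales = 1.8883 × -11.8% = -22.3%.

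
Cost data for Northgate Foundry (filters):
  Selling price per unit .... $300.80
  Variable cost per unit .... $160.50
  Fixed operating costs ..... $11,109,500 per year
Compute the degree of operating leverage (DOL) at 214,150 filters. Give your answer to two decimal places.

1.59

Total contribution margin = 214,150 × $140.30 = $30,045,245.00.
Subtracting fixed costs: EBIT = $30,045,245.00 − $11,109,500 = $18,935,745.00.
Degree of operating leverage = $30,045,245.00 / $18,935,745.00 = 1.5867.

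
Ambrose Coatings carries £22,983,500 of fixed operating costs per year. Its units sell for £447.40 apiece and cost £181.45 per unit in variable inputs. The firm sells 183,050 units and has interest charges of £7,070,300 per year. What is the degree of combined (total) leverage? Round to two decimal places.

2.61

Contribution at this volume is 183,050 × £265.95 = £48,682,147.50.
Subtracting fixed costs: EBIT = £48,682,147.50 − £22,983,500 = £25,698,647.50. Interest = £7,070,300.00, so EBIT − I = £18,628,347.50.
Degree of total leverage = total CM / (EBIT − interest) = £48,682,147.50 / £18,628,347.50 = 2.6133.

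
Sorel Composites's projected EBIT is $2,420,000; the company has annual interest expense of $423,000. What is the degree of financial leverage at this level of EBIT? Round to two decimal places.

Interest = $423,000.00.
DFL = EBIT ÷ (EBIT − I) = $2,420,000 ÷ ($2,420,000 − $423,000.00) = $2,420,000 ÷ $1,997,000.00 = 1.2118.

1.21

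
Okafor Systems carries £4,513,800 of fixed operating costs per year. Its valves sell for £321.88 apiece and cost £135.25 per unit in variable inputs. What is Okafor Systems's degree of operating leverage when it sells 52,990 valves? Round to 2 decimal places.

1.84

Contribution at this volume is 52,990 × £186.63 = £9,889,523.70.
Operating income = contribution − fixed costs = £9,889,523.70 − £4,513,800 = £5,375,723.70.
So DOL = total CM / EBIT = £9,889,523.70 / £5,375,723.70 = 1.8397.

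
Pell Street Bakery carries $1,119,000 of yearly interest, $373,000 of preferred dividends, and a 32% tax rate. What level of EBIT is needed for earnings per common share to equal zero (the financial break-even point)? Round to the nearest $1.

$1,667,529

Preferred dividends are paid after tax, so their pre-tax equivalent is $373,000 ÷ (1 − 0.32) = $548,529.41.
Financial break-even EBIT = interest + D_p ÷ (1 − t) = $1,119,000 + $548,529.41 = $1,667,529.41.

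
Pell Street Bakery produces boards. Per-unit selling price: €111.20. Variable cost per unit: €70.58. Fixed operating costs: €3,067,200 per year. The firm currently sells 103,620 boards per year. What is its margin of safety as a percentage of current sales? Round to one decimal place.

27.1%

Unit CM = price − variable cost = €111.20 − €70.58 = €40.62. Break-even units = €3,067,200 ÷ €40.62 = 75,509.60; break-even revenue = 75,509.60 × €111.20 = €8,396,667.65.
Current sales = 103,620 × €111.20 = €11,522,544.00.
Margin of safety = (€11,522,544.00 − €8,396,667.65) ÷ €11,522,544.00 = 27.1%.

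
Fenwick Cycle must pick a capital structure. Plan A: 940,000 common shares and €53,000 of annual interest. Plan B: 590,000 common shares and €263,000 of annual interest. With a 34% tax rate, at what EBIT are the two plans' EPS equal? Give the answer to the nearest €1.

€617,000

Set EPS_A = EPS_B: (EBIT − €53,000)(1 − 0.34) ÷ 940,000 = (EBIT − €263,000)(1 − 0.34) ÷ 590,000.
The (1 − t) factor cancels: (EBIT − 53,000) × 590,000 = (EBIT − 263,000) × 940,000.
Solving, EBIT = (263,000·940,000 − 53,000·590,000) / (940,000 − 590,000) = 215,950,000,000 / 350,000 = 617,000.00.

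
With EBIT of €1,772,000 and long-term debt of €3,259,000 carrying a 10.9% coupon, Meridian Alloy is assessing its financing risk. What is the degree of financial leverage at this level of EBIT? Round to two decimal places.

Annual interest charges come to €355,231.00.
Degree of financial leverage = EBIT / (EBIT − interest) = €1,772,000 / €1,416,769.00 = 1.2507.

1.25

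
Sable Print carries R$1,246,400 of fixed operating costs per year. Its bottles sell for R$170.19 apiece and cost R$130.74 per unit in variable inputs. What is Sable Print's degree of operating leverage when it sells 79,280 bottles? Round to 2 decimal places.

1.66

Contribution at this volume is 79,280 × R$39.45 = R$3,127,596.00.
Operating income = contribution − fixed costs = R$3,127,596.00 − R$1,246,400 = R$1,881,196.00.
Degree of operating leverage = R$3,127,596.00 / R$1,881,196.00 = 1.6626.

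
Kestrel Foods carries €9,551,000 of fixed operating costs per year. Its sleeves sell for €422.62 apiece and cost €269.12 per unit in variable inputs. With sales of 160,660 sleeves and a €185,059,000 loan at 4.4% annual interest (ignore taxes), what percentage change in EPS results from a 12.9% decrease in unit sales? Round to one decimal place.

-45.7%

Total contribution margin = 160,660 × €153.50 = €24,661,310.00.
Operating income = contribution − fixed costs = €24,661,310.00 − €9,551,000 = €15,110,310.00.
After interest of €8,142,596.00, pre-tax earnings = €6,967,714.00.
Degree of combined leverage = contribution ÷ (EBIT − I) = €24,661,310.00 ÷ €6,967,714.00 = 3.5394.
EPS therefore changes by 3.5394 × (-12.9%) = -45.7%.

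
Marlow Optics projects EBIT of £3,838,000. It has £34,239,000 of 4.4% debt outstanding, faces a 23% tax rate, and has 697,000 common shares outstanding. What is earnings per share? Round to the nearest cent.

Interest = £1,506,516.00, so EBT = £3,838,000 − £1,506,516.00 = £2,331,484.00.
After tax at 23%: net income = £2,331,484.00 × 0.77 = £1,795,242.68.
Per share: £1,795,242.68 / 697,000 shares = £2.58.

£2.58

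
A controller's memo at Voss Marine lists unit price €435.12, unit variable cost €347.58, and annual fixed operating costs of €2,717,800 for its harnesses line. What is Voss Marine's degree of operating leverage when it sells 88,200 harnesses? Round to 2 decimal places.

1.54

At 88,200 units, contribution = 88,200 × €87.54 = €7,721,028.00.
Subtracting fixed costs: EBIT = €7,721,028.00 − €2,717,800 = €5,003,228.00.
So DOL = total CM / EBIT = €7,721,028.00 / €5,003,228.00 = 1.5432.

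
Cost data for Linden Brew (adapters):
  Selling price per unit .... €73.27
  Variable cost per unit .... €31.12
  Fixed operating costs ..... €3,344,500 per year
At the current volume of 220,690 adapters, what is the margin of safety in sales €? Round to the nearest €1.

Each unit contributes €73.27 − €31.12 = €42.15. Break-even units = €3,344,500 ÷ €42.15 = 79,347.57; break-even revenue = 79,347.57 × €73.27 = €5,813,796.32.
Actual sales revenue = 220,690 × €73.27 = €16,169,956.30.
Margin of safety = €16,169,956.30 − €5,813,796.32 = €10,356,160.

€10,356,160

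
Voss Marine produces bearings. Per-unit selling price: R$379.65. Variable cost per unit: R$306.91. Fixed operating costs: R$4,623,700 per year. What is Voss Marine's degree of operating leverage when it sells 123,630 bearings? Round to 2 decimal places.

Contribution at this volume is 123,630 × R$72.74 = R$8,992,846.20.
Operating income = contribution − fixed costs = R$8,992,846.20 − R$4,623,700 = R$4,369,146.20.
So DOL = total CM / EBIT = R$8,992,846.20 / R$4,369,146.20 = 2.0583.

2.06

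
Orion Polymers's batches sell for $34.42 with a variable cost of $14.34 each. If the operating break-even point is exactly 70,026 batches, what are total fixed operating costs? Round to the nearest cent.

Contribution margin per unit = $34.42 − $14.34 = $20.08.
Since BE = FC / CM, FC = 70,026 × $20.08 = $1,406,122.08.

$1,406,122.08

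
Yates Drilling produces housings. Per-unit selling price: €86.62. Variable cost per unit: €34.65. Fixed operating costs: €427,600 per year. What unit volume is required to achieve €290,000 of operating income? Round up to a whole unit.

13,808 housings

Each unit contributes €86.62 − €34.65 = €51.97.
Need Q such that Q × €51.97 − €427,600 = €290,000, i.e. Q = €717,600 / €51.97 = 13,807.97 → 13,808.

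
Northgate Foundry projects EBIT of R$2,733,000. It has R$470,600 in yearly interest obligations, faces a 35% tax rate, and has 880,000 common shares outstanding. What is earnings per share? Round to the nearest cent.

R$1.67

Pre-tax income = R$2,733,000 − R$470,600.00 = R$2,262,400.00.
Net income = R$2,262,400.00 × (1 − 0.35) = R$1,470,560.00.
Per share: R$1,470,560.00 / 880,000 shares = R$1.67.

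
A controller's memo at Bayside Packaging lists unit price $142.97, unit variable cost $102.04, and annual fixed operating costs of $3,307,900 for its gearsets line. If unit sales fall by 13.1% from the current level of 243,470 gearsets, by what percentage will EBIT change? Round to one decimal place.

-19.6%

Contribution at this volume is 243,470 × $40.93 = $9,965,227.10.
EBIT = $9,965,227.10 − $3,307,900 = $6,657,327.10.
Degree of operating leverage = $9,965,227.10 / $6,657,327.10 = 1.4969.
%ΔEBIT = DOL × %ΔSales = 1.4969 × -13.1% = -19.6%.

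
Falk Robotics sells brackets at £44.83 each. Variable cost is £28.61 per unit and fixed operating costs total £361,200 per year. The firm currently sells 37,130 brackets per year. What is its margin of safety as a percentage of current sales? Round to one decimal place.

40.0%

Each unit contributes £44.83 − £28.61 = £16.22. Break-even units = £361,200 ÷ £16.22 = 22,268.80; break-even revenue = 22,268.80 × £44.83 = £998,310.48.
Current sales = 37,130 × £44.83 = £1,664,537.90.
Margin of safety = (£1,664,537.90 − £998,310.48) ÷ £1,664,537.90 = 40.0%.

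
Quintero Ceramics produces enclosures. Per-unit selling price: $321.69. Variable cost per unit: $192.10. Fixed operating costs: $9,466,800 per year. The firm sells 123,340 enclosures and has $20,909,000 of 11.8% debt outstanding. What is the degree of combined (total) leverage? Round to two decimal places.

3.95

Contribution at this volume is 123,340 × $129.59 = $15,983,630.60.
EBIT = $15,983,630.60 − $9,466,800 = $6,516,830.60. Interest = $2,467,262.00, so EBIT − I = $4,049,568.60.
Degree of total leverage = total CM / (EBIT − interest) = $15,983,630.60 / $4,049,568.60 = 3.9470.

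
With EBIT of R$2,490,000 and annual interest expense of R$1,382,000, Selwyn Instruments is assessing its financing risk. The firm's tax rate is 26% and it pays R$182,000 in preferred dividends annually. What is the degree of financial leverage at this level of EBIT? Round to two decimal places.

2.89

Interest = R$1,382,000.00.
Preferred dividends grossed up pre-tax: R$182,000 / (1 − 0.26) = R$245,945.95.
DFL = EBIT ÷ [EBIT − I − D_p/(1−t)] = R$2,490,000 ÷ [R$2,490,000 − R$1,382,000.00 − R$245,945.95] = R$2,490,000 ÷ R$862,054.05 = 2.8884.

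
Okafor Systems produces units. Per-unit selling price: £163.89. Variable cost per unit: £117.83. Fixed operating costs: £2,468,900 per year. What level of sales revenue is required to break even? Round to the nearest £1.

CM per unit = £163.89 − £117.83 = £46.06; CM ratio = £46.06 / £163.89 = 0.2810.
Break-even sales = FC ÷ CM ratio = £2,468,900 × £163.89 / £46.06 = £8,784,803.

£8,784,803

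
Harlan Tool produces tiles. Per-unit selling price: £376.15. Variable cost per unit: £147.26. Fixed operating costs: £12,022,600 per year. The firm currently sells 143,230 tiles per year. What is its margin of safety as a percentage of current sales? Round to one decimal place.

Unit CM = price − variable cost = £376.15 − £147.26 = £228.89. Break-even units = £12,022,600 ÷ £228.89 = 52,525.67; break-even revenue = 52,525.67 × £376.15 = £19,757,529.77.
Actual sales revenue = 143,230 × £376.15 = £53,875,964.50.
Margin of safety = (£53,875,964.50 − £19,757,529.77) ÷ £53,875,964.50 = 63.3%.

63.3%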